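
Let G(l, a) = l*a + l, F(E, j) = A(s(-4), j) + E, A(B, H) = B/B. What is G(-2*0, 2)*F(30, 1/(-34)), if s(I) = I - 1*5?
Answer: 0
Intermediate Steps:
s(I) = -5 + I (s(I) = I - 5 = -5 + I)
A(B, H) = 1
F(E, j) = 1 + E
G(l, a) = l + a*l (G(l, a) = a*l + l = l + a*l)
G(-2*0, 2)*F(30, 1/(-34)) = ((-2*0)*(1 + 2))*(1 + 30) = (0*3)*31 = 0*31 = 0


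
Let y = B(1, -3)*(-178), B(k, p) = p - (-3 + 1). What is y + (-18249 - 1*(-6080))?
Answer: -11991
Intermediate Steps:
B(k, p) = 2 + p (B(k, p) = p - 1*(-2) = p + 2 = 2 + p)
y = 178 (y = (2 - 3)*(-178) = -1*(-178) = 178)
y + (-18249 - 1*(-6080)) = 178 + (-18249 - 1*(-6080)) = 178 + (-18249 + 6080) = 178 - 12169 = -11991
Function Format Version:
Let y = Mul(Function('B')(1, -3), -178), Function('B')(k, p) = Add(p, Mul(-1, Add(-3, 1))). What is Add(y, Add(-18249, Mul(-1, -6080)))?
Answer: -11991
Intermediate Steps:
Function('B')(k, p) = Add(2, p) (Function('B')(k, p) = Add(p, Mul(-1, -2)) = Add(p, 2) = Add(2, p))
y = 178 (y = Mul(Add(2, -3), -178) = Mul(-1, -178) = 178)
Add(y, Add(-18249, Mul(-1, -6080))) = Add(178, Add(-18249, Mul(-1, -6080))) = Add(178, Add(-18249, 6080)) = Add(178, -12169) = -11991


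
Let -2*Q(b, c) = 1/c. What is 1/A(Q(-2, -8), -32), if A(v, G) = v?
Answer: 16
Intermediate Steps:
Q(b, c) = -1/(2*c)
1/A(Q(-2, -8), -32) = 1/(-1/2/(-8)) = 1/(-1/2*(-1/8)) = 1/(1/16) = 16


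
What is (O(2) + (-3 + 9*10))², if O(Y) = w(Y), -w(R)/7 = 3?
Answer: 4356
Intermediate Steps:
w(R) = -21 (w(R) = -7*3 = -21)
O(Y) = -21
(O(2) + (-3 + 9*10))² = (-21 + (-3 + 9*10))² = (-21 + (-3 + 90))² = (-21 + 87)² = 66² = 4356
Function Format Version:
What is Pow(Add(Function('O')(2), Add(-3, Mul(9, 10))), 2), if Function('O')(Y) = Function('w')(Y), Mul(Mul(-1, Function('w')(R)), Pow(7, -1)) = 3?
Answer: 4356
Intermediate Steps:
Function('w')(R) = -21 (Function('w')(R) = Mul(-7, 3) = -21)
Function('O')(Y) = -21
Pow(Add(Function('O')(2), Add(-3, Mul(9, 10))), 2) = Pow(Add(-21, Add(-3, Mul(9, 10))), 2) = Pow(Add(-21, Add(-3, 90)), 2) = Pow(Add(-21, 87), 2) = Pow(66, 2) = 4356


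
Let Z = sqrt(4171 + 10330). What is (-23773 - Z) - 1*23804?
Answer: -47577 - sqrt(14501) ≈ -47697.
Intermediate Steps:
Z = sqrt(14501) ≈ 120.42
(-23773 - Z) - 1*23804 = (-23773 - sqrt(14501)) - 1*23804 = (-23773 - sqrt(14501)) - 23804 = -47577 - sqrt(14501)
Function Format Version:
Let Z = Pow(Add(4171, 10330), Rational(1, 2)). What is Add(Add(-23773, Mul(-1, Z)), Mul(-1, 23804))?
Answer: Add(-47577, Mul(-1, Pow(14501, Rational(1, 2)))) ≈ -47697.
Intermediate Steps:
Z = Pow(14501, Rational(1, 2)) ≈ 120.42
Add(Add(-23773, Mul(-1, Z)), Mul(-1, 23804)) = Add(Add(-23773, Mul(-1, Pow(14501, Rational(1, 2)))), Mul(-1, 23804)) = Add(Add(-23773, Mul(-1, Pow(14501, Rational(1, 2)))), -23804) = Add(-47577, Mul(-1, Pow(14501, Rational(1, 2))))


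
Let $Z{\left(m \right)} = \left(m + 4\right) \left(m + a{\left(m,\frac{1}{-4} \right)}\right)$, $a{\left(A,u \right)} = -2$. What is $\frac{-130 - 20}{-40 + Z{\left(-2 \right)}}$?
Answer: $\frac{25}{8} \approx 3.125$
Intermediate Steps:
$Z{\left(m \right)} = \left(-2 + m\right) \left(4 + m\right)$ ($Z{\left(m \right)} = \left(m + 4\right) \left(m - 2\right) = \left(4 + m\right) \left(-2 + m\right) = \left(-2 + m\right) \left(4 + m\right)$)
$\frac{-130 - 20}{-40 + Z{\left(-2 \right)}} = \frac{-130 - 20}{-40 + \left(-8 + \left(-2\right)^{2} + 2 \left(-2\right)\right)} = \frac{1}{-40 - 8} \left(-150\right) = \frac{1}{-48} \left(-150\right) = \left(- \frac{1}{48}\right) \left(-150\right) = \frac{25}{8}$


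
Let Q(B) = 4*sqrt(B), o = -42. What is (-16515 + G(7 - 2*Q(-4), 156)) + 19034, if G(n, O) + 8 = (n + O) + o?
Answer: 2632 - 16*I ≈ 2632.0 - 16.0*I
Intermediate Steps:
G(n, O) = -50 + O + n (G(n, O) = -8 + ((n + O) - 42) = -8 + ((O + n) - 42) = -8 + (-42 + O + n) = -50 + O + n)
(-16515 + G(7 - 2*Q(-4), 156)) + 19034 = (-16515 + (-50 + 156 + (7 - 8*sqrt(-4)))) + 19034 = (-16515 + (-50 + 156 + (7 - 8*2*I))) + 19034 = (-16515 + (-50 + 156 + (7 - 16*I))) + 19034 = (-16515 + (113 - 16*I)) + 19034 = (-16402 - 16*I) + 19034 = 2632 - 16*I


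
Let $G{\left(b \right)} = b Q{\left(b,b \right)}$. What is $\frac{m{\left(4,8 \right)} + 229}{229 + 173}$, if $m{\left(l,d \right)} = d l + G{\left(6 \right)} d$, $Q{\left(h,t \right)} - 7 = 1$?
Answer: $\frac{215}{134} \approx 1.6045$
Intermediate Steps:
$Q{\left(h,t \right)} = 8$ ($Q{\left(h,t \right)} = 7 + 1 = 8$)
$G{\left(b \right)} = 8 b$ ($G{\left(b \right)} = b 8 = 8 b$)
$m{\left(l,d \right)} = 48 d + d l$ ($m{\left(l,d \right)} = d l + 8 \cdot 6 d = d l + 48 d = 48 d + d l$)
$\frac{m{\left(4,8 \right)} + 229}{229 + 173} = \frac{8 \left(48 + 4\right) + 229}{229 + 173} = \frac{8 \cdot 52 + 229}{402} = \left(416 + 229\right) \frac{1}{402} = 645 \cdot \frac{1}{402} = \frac{215}{134}$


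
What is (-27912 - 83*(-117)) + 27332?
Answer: 9131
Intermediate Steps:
(-27912 - 83*(-117)) + 27332 = (-27912 + 9711) + 27332 = -18201 + 27332 = 9131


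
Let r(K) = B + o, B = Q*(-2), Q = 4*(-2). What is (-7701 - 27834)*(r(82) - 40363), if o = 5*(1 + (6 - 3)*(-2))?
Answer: 1434619020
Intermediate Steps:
Q = -8
B = 16 (B = -8*(-2) = 16)
o = -25 (o = 5*(1 + 3*(-2)) = 5*(1 - 6) = 5*(-5) = -25)
r(K) = -9 (r(K) = 16 - 25 = -9)
(-7701 - 27834)*(r(82) - 40363) = (-7701 - 27834)*(-9 - 40363) = -35535*(-40372) = 1434619020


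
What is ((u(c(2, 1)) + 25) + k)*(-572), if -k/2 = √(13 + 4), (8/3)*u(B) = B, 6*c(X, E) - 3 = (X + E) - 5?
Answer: -57343/4 + 1144*√17 ≈ -9618.9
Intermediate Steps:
c(X, E) = -⅓ + E/6 + X/6 (c(X, E) = ½ + ((X + E) - 5)/6 = ½ + ((E + X) - 5)/6 = ½ + (-5 + E + X)/6 = ½ + (-⅚ + E/6 + X/6) = -⅓ + E/6 + X/6)
u(B) = 3*B/8
k = -2*√17 (k = -2*√(13 + 4) = -2*√17 ≈ -8.2462)
((u(c(2, 1)) + 25) + k)*(-572) = ((3*(-⅓ + (⅙)*1 + (⅙)*2)/8 + 25) - 2*√17)*(-572) = ((3*(-⅓ + ⅙ + ⅓)/8 + 25) - 2*√17)*(-572) = (((3/8)*(⅙) + 25) - 2*√17)*(-572) = ((1/16 + 25) - 2*√17)*(-572) = (401/16 - 2*√17)*(-572) = -57343/4 + 1144*√17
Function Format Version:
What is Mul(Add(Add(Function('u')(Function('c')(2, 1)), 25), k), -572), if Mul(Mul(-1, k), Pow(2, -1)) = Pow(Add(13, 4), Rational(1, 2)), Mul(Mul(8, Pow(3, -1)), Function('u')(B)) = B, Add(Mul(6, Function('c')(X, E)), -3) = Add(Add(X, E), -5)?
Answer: Add(Rational(-57343, 4), Mul(1144, Pow(17, Rational(1, 2)))) ≈ -9618.9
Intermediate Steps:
Function('c')(X, E) = Add(Rational(-1, 3), Mul(Rational(1, 6), E), Mul(Rational(1, 6), X)) (Function('c')(X, E) = Add(Rational(1, 2), Mul(Rational(1, 6), Add(Add(X, E), -5))) = Add(Rational(1, 2), Mul(Rational(1, 6), Add(Add(E, X), -5))) = Add(Rational(1, 2), Mul(Rational(1, 6), Add(-5, E, X))) = Add(Rational(1, 2), Add(Rational(-5, 6), Mul(Rational(1, 6), E), Mul(Rational(1, 6), X))) = Add(Rational(-1, 3), Mul(Rational(1, 6), E), Mul(Rational(1, 6), X)))
Function('u')(B) = Mul(Rational(3, 8), B)
k = Mul(-2, Pow(17, Rational(1, 2))) (k = Mul(-2, Pow(Add(13, 4), Rational(1, 2))) = Mul(-2, Pow(17, Rational(1, 2))) ≈ -8.2462)
Mul(Add(Add(Function('u')(Function('c')(2, 1)), 25), k), -572) = Mul(Add(Add(Mul(Rational(3, 8), Add(Rational(-1, 3), Mul(Rational(1, 6), 1), Mul(Rational(1, 6), 2))), 25), Mul(-2, Pow(17, Rational(1, 2)))), -572) = Mul(Add(Add(Mul(Rational(3, 8), Add(Rational(-1, 3), Rational(1, 6), Rational(1, 3))), 25), Mul(-2, Pow(17, Rational(1, 2)))), -572) = Mul(Add(Add(Mul(Rational(3, 8), Rational(1, 6)), 25), Mul(-2, Pow(17, Rational(1, 2)))), -572) = Mul(Add(Add(Rational(1, 16), 25), Mul(-2, Pow(17, Rational(1, 2)))), -572) = Mul(Add(Rational(401, 16), Mul(-2, Pow(17, Rational(1, 2)))), -572) = Add(Rational(-57343, 4), Mul(1144, Pow(17, Rational(1, 2))))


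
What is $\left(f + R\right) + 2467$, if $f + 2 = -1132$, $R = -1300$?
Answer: $33$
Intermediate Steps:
$f = -1134$ ($f = -2 - 1132 = -1134$)
$\left(f + R\right) + 2467 = \left(-1134 - 1300\right) + 2467 = -2434 + 2467 = 33$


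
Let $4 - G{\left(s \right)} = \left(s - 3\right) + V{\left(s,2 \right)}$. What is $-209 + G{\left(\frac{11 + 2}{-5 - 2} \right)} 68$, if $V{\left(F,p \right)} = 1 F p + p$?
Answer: $\frac{3569}{7} \approx 509.86$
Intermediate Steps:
$V{\left(F,p \right)} = p + F p$ ($V{\left(F,p \right)} = F p + p = p + F p$)
$G{\left(s \right)} = 5 - 3 s$ ($G{\left(s \right)} = 4 - \left(\left(s - 3\right) + 2 \left(1 + s\right)\right) = 4 - \left(\left(-3 + s\right) + \left(2 + 2 s\right)\right) = 4 - \left(-1 + 3 s\right) = 5 - 3 s$)
$-209 + G{\left(\frac{11 + 2}{-5 - 2} \right)} 68 = -209 + \left(5 - 3 \frac{11 + 2}{-5 - 2}\right) 68 = -209 + \left(5 - 3 \frac{13}{-7}\right) 68 = -209 + \left(5 - 3 \cdot 13 \left(- \frac{1}{7}\right)\right) 68 = -209 + \left(5 - - \frac{39}{7}\right) 68 = -209 + \left(5 + \frac{39}{7}\right) 68 = -209 + \frac{74}{7} \cdot 68 = -209 + \frac{5032}{7} = \frac{3569}{7}$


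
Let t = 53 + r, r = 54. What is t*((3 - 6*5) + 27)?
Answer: 0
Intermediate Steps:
t = 107 (t = 53 + 54 = 107)
t*((3 - 6*5) + 27) = 107*((3 - 6*5) + 27) = 107*((3 - 30) + 27) = 107*(-27 + 27) = 107*0 = 0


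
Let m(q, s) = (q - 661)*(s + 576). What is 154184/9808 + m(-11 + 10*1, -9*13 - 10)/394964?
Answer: 905965923/60528233 ≈ 14.968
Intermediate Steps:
m(q, s) = (-661 + q)*(576 + s)
154184/9808 + m(-11 + 10*1, -9*13 - 10)/394964 = 154184/9808 + (-380736 - 661*(-9*13 - 10) + 576*(-11 + 10*1) + (-11 + 10*1)*(-9*13 - 10))/394964 = 154184*(1/9808) + (-380736 - 661*(-117 - 10) + 576*(-11 + 10) + (-11 + 10)*(-117 - 10))*(1/394964) = 19273/1226 + (-380736 - 661*(-127) + 576*(-1) - 1*(-127))*(1/394964) = 19273/1226 + (-380736 + 83947 - 576 + 127)*(1/394964) = 19273/1226 - 297238*1/394964 = 19273/1226 - 148619/197482 = 905965923/60528233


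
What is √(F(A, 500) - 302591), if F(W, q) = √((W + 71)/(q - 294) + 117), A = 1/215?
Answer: √(-148390936555775 + 22145*√57545952710)/22145 ≈ 550.07*I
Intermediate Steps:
A = 1/215 ≈ 0.0046512
F(W, q) = √(117 + (71 + W)/(-294 + q)) (F(W, q) = √((71 + W)/(-294 + q) + 117) = √(117 + (71 + W)/(-294 + q)))
√(F(A, 500) - 302591) = √(√((-34327 + 1/215 + 117*500)/(-294 + 500)) - 302591) = √(√((-34327 + 1/215 + 58500)/206) - 302591) = √(√((1/206)*(5197196/215)) - 302591) = √(√(2598598/22145) - 302591) = √(√57545952710/22145 - 302591) = √(-302591 + √57545952710/22145)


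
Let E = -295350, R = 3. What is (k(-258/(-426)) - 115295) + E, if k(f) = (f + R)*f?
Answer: -2070050437/5041 ≈ -4.1064e+5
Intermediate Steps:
k(f) = f*(3 + f) (k(f) = (f + 3)*f = (3 + f)*f = f*(3 + f))
(k(-258/(-426)) - 115295) + E = ((-258/(-426))*(3 - 258/(-426)) - 115295) - 295350 = ((-258*(-1/426))*(3 - 258*(-1/426)) - 115295) - 295350 = (43*(3 + 43/71)/71 - 115295) - 295350 = ((43/71)*(256/71) - 115295) - 295350 = (11008/5041 - 115295) - 295350 = -581191087/5041 - 295350 = -2070050437/5041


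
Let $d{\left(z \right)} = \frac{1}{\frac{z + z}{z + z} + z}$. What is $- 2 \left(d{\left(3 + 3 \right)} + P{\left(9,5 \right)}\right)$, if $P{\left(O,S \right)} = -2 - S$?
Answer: $\frac{96}{7} \approx 13.714$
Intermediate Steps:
$d{\left(z \right)} = \frac{1}{1 + z}$ ($d{\left(z \right)} = \frac{1}{\frac{2 z}{2 z} + z} = \frac{1}{2 z \frac{1}{2 z} + z} = \frac{1}{1 + z}$)
$- 2 \left(d{\left(3 + 3 \right)} + P{\left(9,5 \right)}\right) = - 2 \left(\frac{1}{1 + \left(3 + 3\right)} - 7\right) = - 2 \left(\frac{1}{1 + 6} - 7\right) = - 2 \left(\frac{1}{7} - 7\right) = \left(-2\right) \left(- \frac{48}{7}\right) = \frac{96}{7}$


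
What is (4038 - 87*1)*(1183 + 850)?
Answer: 8032383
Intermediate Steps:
(4038 - 87*1)*(1183 + 850) = (4038 - 87)*2033 = 3951*2033 = 8032383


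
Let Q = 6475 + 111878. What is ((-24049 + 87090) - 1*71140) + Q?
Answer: 110254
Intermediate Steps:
Q = 118353
((-24049 + 87090) - 1*71140) + Q = ((-24049 + 87090) - 1*71140) + 118353 = (63041 - 71140) + 118353 = -8099 + 118353 = 110254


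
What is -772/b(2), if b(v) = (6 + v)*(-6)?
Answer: 193/12 ≈ 16.083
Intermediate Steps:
b(v) = -36 - 6*v
-772/b(2) = -772/(-36 - 6*2) = -772/(-36 - 12) = -772/(-48) = -772*(-1/48) = 193/12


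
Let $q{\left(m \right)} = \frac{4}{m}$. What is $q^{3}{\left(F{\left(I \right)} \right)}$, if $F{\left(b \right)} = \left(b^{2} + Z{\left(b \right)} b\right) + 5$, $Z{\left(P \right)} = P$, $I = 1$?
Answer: $\frac{64}{343} \approx 0.18659$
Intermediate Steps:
$F{\left(b \right)} = 5 + 2 b^{2}$ ($F{\left(b \right)} = \left(b^{2} + b b\right) + 5 = \left(b^{2} + b^{2}\right) + 5 = 2 b^{2} + 5 = 5 + 2 b^{2}$)
$q^{3}{\left(F{\left(I \right)} \right)} = \left(\frac{4}{5 + 2 \cdot 1^{2}}\right)^{3} = \left(\frac{4}{5 + 2 \cdot 1}\right)^{3} = \left(\frac{4}{5 + 2}\right)^{3} = \left(\frac{4}{7}\right)^{3} = \frac{64}{343}$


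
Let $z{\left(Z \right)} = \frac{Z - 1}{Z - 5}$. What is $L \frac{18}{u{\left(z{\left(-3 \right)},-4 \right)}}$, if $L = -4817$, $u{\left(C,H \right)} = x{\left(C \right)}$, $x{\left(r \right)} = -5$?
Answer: $\frac{86706}{5} \approx 17341.0$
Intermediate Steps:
$z{\left(Z \right)} = \frac{-1 + Z}{-5 + Z}$
$u{\left(C,H \right)} = -5$
$L \frac{18}{u{\left(z{\left(-3 \right)},-4 \right)}} = - 4817 \frac{18}{-5} = - 4817 \cdot 18 \left(- \frac{1}{5}\right) = \left(-4817\right) \left(- \frac{18}{5}\right) = \frac{86706}{5}$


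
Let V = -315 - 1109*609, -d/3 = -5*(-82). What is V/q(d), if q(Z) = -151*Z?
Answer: -112616/30955 ≈ -3.6381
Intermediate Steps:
d = -1230 (d = -(-15)*(-82) = -3*410 = -1230)
V = -675696 (V = -315 - 675381 = -675696)
V/q(d) = -675696/((-151*(-1230))) = -675696/185730 = -675696*1/185730 = -112616/30955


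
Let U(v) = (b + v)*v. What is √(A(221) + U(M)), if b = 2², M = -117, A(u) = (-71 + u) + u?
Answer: 2*√3398 ≈ 116.58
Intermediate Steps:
A(u) = -71 + 2*u
b = 4
U(v) = v*(4 + v) (U(v) = (4 + v)*v = v*(4 + v))
√(A(221) + U(M)) = √((-71 + 2*221) - 117*(4 - 117)) = √((-71 + 442) - 117*(-113)) = √(371 + 13221) = √13592 = 2*√3398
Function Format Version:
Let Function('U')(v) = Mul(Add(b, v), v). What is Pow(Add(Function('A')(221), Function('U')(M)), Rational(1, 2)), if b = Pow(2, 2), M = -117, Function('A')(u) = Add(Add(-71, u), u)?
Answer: Mul(2, Pow(3398, Rational(1, 2))) ≈ 116.58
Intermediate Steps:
Function('A')(u) = Add(-71, Mul(2, u))
b = 4
Function('U')(v) = Mul(v, Add(4, v)) (Function('U')(v) = Mul(Add(4, v), v) = Mul(v, Add(4, v)))
Pow(Add(Function('A')(221), Function('U')(M)), Rational(1, 2)) = Pow(Add(Add(-71, Mul(2, 221)), Mul(-117, Add(4, -117))), Rational(1, 2)) = Pow(Add(Add(-71, 442), Mul(-117, -113)), Rational(1, 2)) = Pow(Add(371, 13221), Rational(1, 2)) = Pow(13592, Rational(1, 2)) = Mul(2, Pow(3398, Rational(1, 2)))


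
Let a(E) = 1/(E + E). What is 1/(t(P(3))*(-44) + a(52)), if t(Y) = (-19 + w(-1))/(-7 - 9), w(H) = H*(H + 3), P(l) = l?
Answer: -104/6005 ≈ -0.017319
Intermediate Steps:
w(H) = H*(3 + H)
t(Y) = 21/16 (t(Y) = (-19 - (3 - 1))/(-7 - 9) = (-19 - 1*2)/(-16) = (-19 - 2)*(-1/16) = -21*(-1/16) = 21/16)
a(E) = 1/(2*E)
1/(t(P(3))*(-44) + a(52)) = 1/((21/16)*(-44) + (½)/52) = 1/(-231/4 + (½)*(1/52)) = 1/(-231/4 + 1/104) = 1/(-6005/104) = -104/6005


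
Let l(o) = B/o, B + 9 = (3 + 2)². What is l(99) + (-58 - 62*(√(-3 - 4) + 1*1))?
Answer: -11864/99 - 62*I*√7 ≈ -119.84 - 164.04*I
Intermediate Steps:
B = 16 (B = -9 + (3 + 2)² = -9 + 5² = -9 + 25 = 16)
l(o) = 16/o
l(99) + (-58 - 62*(√(-3 - 4) + 1*1)) = 16/99 + (-58 - 62*(√(-3 - 4) + 1*1)) = 16*(1/99) + (-58 - 62*(√(-7) + 1)) = 16/99 + (-58 - 62*(I*√7 + 1)) = 16/99 + (-58 - 62*(1 + I*√7)) = 16/99 + (-58 + (-62 - 62*I*√7)) = 16/99 + (-120 - 62*I*√7) = -11864/99 - 62*I*√7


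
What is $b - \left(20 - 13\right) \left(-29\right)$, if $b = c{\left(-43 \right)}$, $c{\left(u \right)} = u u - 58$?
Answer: $1994$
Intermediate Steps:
$c{\left(u \right)} = -58 + u^{2}$ ($c{\left(u \right)} = u^{2} - 58 = -58 + u^{2}$)
$b = 1791$ ($b = -58 + \left(-43\right)^{2} = -58 + 1849 = 1791$)
$b - \left(20 - 13\right) \left(-29\right) = 1791 - \left(20 - 13\right) \left(-29\right) = 1791 - 7 \left(-29\right) = 1791 - -203 = 1791 + 203 = 1994$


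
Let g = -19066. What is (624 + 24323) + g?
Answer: 5881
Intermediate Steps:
(624 + 24323) + g = (624 + 24323) - 19066 = 24947 - 19066 = 5881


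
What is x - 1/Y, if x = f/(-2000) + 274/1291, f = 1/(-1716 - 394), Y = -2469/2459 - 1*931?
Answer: 1331679915665609/6242880669980000 ≈ 0.21331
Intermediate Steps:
Y = -2291798/2459 (Y = -2469*1/2459 - 931 = -2469/2459 - 931 = -2291798/2459 ≈ -932.00)
f = -1/2110 (f = 1/(-2110) = -1/2110 ≈ -0.00047393)
x = 1156281291/5448020000 (x = -1/2110/(-2000) + 274/1291 = -1/2110*(-1/2000) + 274*(1/1291) = 1/4220000 + 274/1291 = 1156281291/5448020000 ≈ 0.21224)
x - 1/Y = 1156281291/5448020000 - 1/(-2291798/2459) = 1156281291/5448020000 - 1*(-2459/2291798) = 1156281291/5448020000 + 2459/2291798 = 1331679915665609/6242880669980000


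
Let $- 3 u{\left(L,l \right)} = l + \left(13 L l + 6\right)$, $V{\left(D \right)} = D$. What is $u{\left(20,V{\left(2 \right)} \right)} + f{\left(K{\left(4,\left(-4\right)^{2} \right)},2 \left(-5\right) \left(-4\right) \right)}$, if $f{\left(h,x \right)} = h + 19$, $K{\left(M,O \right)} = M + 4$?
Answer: $-149$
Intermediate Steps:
$K{\left(M,O \right)} = 4 + M$
$f{\left(h,x \right)} = 19 + h$
$u{\left(L,l \right)} = -2 - \frac{l}{3} - \frac{13 L l}{3}$ ($u{\left(L,l \right)} = - \frac{l + \left(13 L l + 6\right)}{3} = - \frac{l + \left(6 + 13 L l\right)}{3} = - \frac{6 + l + 13 L l}{3} = -2 - \frac{l}{3} - \frac{13 L l}{3}$)
$u{\left(20,V{\left(2 \right)} \right)} + f{\left(K{\left(4,\left(-4\right)^{2} \right)},2 \left(-5\right) \left(-4\right) \right)} = \left(-2 - \frac{2}{3} - \frac{260}{3} \cdot 2\right) + \left(19 + \left(4 + 4\right)\right) = \left(-2 - \frac{2}{3} - \frac{520}{3}\right) + \left(19 + 8\right) = -176 + 27 = -149$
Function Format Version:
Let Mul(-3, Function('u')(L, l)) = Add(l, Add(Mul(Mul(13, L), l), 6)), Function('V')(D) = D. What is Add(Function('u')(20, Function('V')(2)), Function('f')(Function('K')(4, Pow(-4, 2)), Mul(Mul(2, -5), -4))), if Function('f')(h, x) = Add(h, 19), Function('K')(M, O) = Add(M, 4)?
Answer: -149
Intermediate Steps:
Function('K')(M, O) = Add(4, M)
Function('f')(h, x) = Add(19, h)
Function('u')(L, l) = Add(-2, Mul(Rational(-1, 3), l), Mul(Rational(-13, 3), L, l)) (Function('u')(L, l) = Mul(Rational(-1, 3), Add(l, Add(Mul(Mul(13, L), l), 6))) = Mul(Rational(-1, 3), Add(l, Add(Mul(13, L, l), 6))) = Mul(Rational(-1, 3), Add(l, Add(6, Mul(13, L, l)))) = Mul(Rational(-1, 3), Add(6, l, Mul(13, L, l))) = Add(-2, Mul(Rational(-1, 3), l), Mul(Rational(-13, 3), L, l)))
Add(Function('u')(20, Function('V')(2)), Function('f')(Function('K')(4, Pow(-4, 2)), Mul(Mul(2, -5), -4))) = Add(Add(-2, Mul(Rational(-1, 3), 2), Mul(Rational(-13, 3), 20, 2)), Add(19, Add(4, 4))) = Add(Add(-2, Rational(-2, 3), Rational(-520, 3)), Add(19, 8)) = Add(-176, 27) = -149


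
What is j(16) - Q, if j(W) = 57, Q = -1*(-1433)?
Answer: -1376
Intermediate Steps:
Q = 1433
j(16) - Q = 57 - 1*1433 = 57 - 1433 = -1376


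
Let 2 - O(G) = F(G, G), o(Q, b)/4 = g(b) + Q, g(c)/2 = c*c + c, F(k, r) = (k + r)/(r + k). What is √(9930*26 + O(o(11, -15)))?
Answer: 7*√5269 ≈ 508.12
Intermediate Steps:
F(k, r) = 1 (F(k, r) = (k + r)/(k + r) = 1)
g(c) = 2*c + 2*c² (g(c) = 2*(c*c + c) = 2*(c² + c) = 2*(c + c²) = 2*c + 2*c²)
o(Q, b) = 4*Q + 8*b*(1 + b) (o(Q, b) = 4*(2*b*(1 + b) + Q) = 4*(Q + 2*b*(1 + b)) = 4*Q + 8*b*(1 + b))
O(G) = 1 (O(G) = 2 - 1*1 = 2 - 1 = 1)
√(9930*26 + O(o(11, -15))) = √(9930*26 + 1) = √(258180 + 1) = √258181 = 7*√5269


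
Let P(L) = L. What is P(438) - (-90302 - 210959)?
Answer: 301699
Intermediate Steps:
P(438) - (-90302 - 210959) = 438 - (-90302 - 210959) = 438 - 1*(-301261) = 438 + 301261 = 301699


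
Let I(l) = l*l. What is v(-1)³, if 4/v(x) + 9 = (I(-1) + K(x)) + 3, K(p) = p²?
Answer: -1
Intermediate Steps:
I(l) = l²
v(x) = 4/(-5 + x²) (v(x) = 4/(-9 + (((-1)² + x²) + 3)) = 4/(-9 + ((1 + x²) + 3)) = 4/(-9 + (4 + x²)) = 4/(-5 + x²))
v(-1)³ = (4/(-5 + (-1)²))³ = (4/(-5 + 1))³ = (4/(-4))³ = (4*(-¼))³ = (-1)³ = -1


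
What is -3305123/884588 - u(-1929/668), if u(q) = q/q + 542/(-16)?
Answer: 51551415/1769176 ≈ 29.139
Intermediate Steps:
u(q) = -263/8 (u(q) = 1 + 542*(-1/16) = 1 - 271/8 = -263/8)
-3305123/884588 - u(-1929/668) = -3305123/884588 - 1*(-263/8) = -3305123*1/884588 + 263/8 = -3305123/884588 + 263/8 = 51551415/1769176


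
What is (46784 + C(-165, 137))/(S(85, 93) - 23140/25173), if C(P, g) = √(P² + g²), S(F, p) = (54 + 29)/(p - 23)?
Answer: 82438554240/469559 + 1762110*√45994/469559 ≈ 1.7637e+5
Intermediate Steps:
S(F, p) = 83/(-23 + p)
(46784 + C(-165, 137))/(S(85, 93) - 23140/25173) = (46784 + √((-165)² + 137²))/(83/(-23 + 93) - 23140/25173) = (46784 + √(27225 + 18769))/(83/70 - 23140*1/25173) = (46784 + √45994)/(83*(1/70) - 23140/25173) = (46784 + √45994)/(83/70 - 23140/25173) = (46784 + √45994)/(469559/1762110) = (46784 + √45994)*(1762110/469559) = 82438554240/469559 + 1762110*√45994/469559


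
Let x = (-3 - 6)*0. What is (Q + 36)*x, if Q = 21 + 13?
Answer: 0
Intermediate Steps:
x = 0 (x = -9*0 = 0)
Q = 34
(Q + 36)*x = (34 + 36)*0 = 70*0 = 0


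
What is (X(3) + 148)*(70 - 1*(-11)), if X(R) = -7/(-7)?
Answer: 12069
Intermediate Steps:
X(R) = 1 (X(R) = -7*(-⅐) = 1)
(X(3) + 148)*(70 - 1*(-11)) = (1 + 148)*(70 - 1*(-11)) = 149*(70 + 11) = 149*81 = 12069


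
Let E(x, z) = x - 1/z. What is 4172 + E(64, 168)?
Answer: 711647/168 ≈ 4236.0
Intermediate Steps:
4172 + E(64, 168) = 4172 + (64 - 1/168) = 4172 + 10751/168 = 711647/168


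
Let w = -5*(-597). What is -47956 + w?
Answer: -44971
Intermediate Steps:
w = 2985
-47956 + w = -47956 + 2985 = -44971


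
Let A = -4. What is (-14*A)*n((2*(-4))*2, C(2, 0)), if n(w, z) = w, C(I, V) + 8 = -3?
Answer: -896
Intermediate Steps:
C(I, V) = -11 (C(I, V) = -8 - 3 = -11)
(-14*A)*n((2*(-4))*2, C(2, 0)) = (-14*(-4))*((2*(-4))*2) = 56*(-8*2) = 56*(-16) = -896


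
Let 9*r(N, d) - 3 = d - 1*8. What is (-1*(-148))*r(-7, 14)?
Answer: 148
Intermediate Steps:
r(N, d) = -5/9 + d/9 (r(N, d) = 1/3 + (d - 1*8)/9 = 1/3 + (d - 8)/9 = 1/3 + (-8 + d)/9 = 1/3 + (-8/9 + d/9) = -5/9 + d/9)
(-1*(-148))*r(-7, 14) = (-1*(-148))*(-5/9 + (1/9)*14) = 148*(-5/9 + 14/9) = 148*1 = 148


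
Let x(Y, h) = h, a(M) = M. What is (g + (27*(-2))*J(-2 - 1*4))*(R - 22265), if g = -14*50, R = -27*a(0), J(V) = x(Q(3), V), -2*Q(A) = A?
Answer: 8371640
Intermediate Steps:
Q(A) = -A/2
J(V) = V
R = 0 (R = -27*0 = 0)
g = -700
(g + (27*(-2))*J(-2 - 1*4))*(R - 22265) = (-700 + (27*(-2))*(-2 - 1*4))*(0 - 22265) = (-700 - 54*(-2 - 4))*(-22265) = (-700 - 54*(-6))*(-22265) = (-700 + 324)*(-22265) = -376*(-22265) = 8371640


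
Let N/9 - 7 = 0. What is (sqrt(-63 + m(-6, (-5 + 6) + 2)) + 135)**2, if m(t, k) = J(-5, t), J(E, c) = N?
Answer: 18225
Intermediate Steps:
N = 63 (N = 63 + 9*0 = 63 + 0 = 63)
J(E, c) = 63
m(t, k) = 63
(sqrt(-63 + m(-6, (-5 + 6) + 2)) + 135)**2 = (sqrt(-63 + 63) + 135)**2 = (sqrt(0) + 135)**2 = (0 + 135)**2 = 135**2 = 18225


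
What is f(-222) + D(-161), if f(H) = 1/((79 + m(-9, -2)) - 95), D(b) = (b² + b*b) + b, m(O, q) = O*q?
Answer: 103363/2 ≈ 51682.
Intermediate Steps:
D(b) = b + 2*b² (D(b) = (b² + b²) + b = 2*b² + b = b + 2*b²)
f(H) = ½ (f(H) = 1/((79 - 9*(-2)) - 95) = 1/((79 + 18) - 95) = 1/(97 - 95) = 1/2 = ½)
f(-222) + D(-161) = ½ - 161*(1 + 2*(-161)) = ½ - 161*(1 - 322) = ½ - 161*(-321) = ½ + 51681 = 103363/2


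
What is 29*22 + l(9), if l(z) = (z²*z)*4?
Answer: 3554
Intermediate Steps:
l(z) = 4*z³ (l(z) = z³*4 = 4*z³)
29*22 + l(9) = 29*22 + 4*9³ = 638 + 4*729 = 638 + 2916 = 3554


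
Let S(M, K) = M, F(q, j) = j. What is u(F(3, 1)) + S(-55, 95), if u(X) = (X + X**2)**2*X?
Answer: -51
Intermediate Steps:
u(X) = X*(X + X**2)**2
u(F(3, 1)) + S(-55, 95) = 1**3*(1 + 1)**2 - 55 = 1*2**2 - 55 = 1*4 - 55 = 4 - 55 = -51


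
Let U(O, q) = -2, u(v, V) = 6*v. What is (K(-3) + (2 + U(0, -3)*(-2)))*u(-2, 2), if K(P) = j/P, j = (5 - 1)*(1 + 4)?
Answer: 8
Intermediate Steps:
j = 20 (j = 4*5 = 20)
K(P) = 20/P
(K(-3) + (2 + U(0, -3)*(-2)))*u(-2, 2) = (20/(-3) + (2 - 2*(-2)))*(6*(-2)) = (20*(-⅓) + (2 + 4))*(-12) = (-20/3 + 6)*(-12) = -⅔*(-12) = 8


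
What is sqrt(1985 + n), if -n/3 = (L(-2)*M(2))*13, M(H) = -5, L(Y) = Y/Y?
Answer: 2*sqrt(545) ≈ 46.690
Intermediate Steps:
L(Y) = 1
n = 195 (n = -3*1*(-5)*13 = -(-15)*13 = -3*(-65) = 195)
sqrt(1985 + n) = sqrt(1985 + 195) = sqrt(2180) = 2*sqrt(545)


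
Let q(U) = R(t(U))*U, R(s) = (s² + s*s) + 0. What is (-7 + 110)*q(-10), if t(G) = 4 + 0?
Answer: -32960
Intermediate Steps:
t(G) = 4
R(s) = 2*s² (R(s) = (s² + s²) + 0 = 2*s² + 0 = 2*s²)
q(U) = 32*U (q(U) = (2*4²)*U = (2*16)*U = 32*U)
(-7 + 110)*q(-10) = (-7 + 110)*(32*(-10)) = 103*(-320) = -32960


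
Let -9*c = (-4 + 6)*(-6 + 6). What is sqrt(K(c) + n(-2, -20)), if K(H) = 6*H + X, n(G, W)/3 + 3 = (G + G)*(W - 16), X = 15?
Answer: sqrt(438) ≈ 20.928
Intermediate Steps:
n(G, W) = -9 + 6*G*(-16 + W) (n(G, W) = -9 + 3*((G + G)*(W - 16)) = -9 + 3*((2*G)*(-16 + W)) = -9 + 3*(2*G*(-16 + W)) = -9 + 6*G*(-16 + W))
c = 0 (c = -(-4 + 6)*(-6 + 6)/9 = -2*0/9 = -1/9*0 = 0)
K(H) = 15 + 6*H (K(H) = 6*H + 15 = 15 + 6*H)
sqrt(K(c) + n(-2, -20)) = sqrt((15 + 6*0) + (-9 - 96*(-2) + 6*(-2)*(-20))) = sqrt((15 + 0) + (-9 + 192 + 240)) = sqrt(15 + 423) = sqrt(438)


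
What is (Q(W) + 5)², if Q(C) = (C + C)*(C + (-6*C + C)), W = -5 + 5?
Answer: 25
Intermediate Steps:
W = 0
Q(C) = -8*C² (Q(C) = (2*C)*(C - 5*C) = (2*C)*(-4*C) = -8*C²)
(Q(W) + 5)² = (-8*0² + 5)² = (-8*0 + 5)² = (0 + 5)² = 5² = 25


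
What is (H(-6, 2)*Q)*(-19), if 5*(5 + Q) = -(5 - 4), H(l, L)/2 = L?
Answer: 1976/5 ≈ 395.20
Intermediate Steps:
H(l, L) = 2*L
Q = -26/5 (Q = -5 + (-(5 - 4))/5 = -5 + (-1*1)/5 = -5 + (1/5)*(-1) = -5 - 1/5 = -26/5 ≈ -5.2000)
(H(-6, 2)*Q)*(-19) = ((2*2)*(-26/5))*(-19) = (4*(-26/5))*(-19) = -104/5*(-19) = 1976/5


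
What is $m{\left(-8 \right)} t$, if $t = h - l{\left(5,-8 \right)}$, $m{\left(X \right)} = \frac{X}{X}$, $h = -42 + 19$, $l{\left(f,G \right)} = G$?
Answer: $-15$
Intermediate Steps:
$h = -23$
$m{\left(X \right)} = 1$
$t = -15$ ($t = -23 - -8 = -23 + 8 = -15$)
$m{\left(-8 \right)} t = 1 \left(-15\right) = -15$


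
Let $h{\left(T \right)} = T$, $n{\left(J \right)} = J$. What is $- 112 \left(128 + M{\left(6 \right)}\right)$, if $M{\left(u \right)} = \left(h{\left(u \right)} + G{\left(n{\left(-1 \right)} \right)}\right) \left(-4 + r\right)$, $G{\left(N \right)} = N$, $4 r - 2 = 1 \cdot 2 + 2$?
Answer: $-12936$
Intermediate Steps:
$r = \frac{3}{2}$ ($r = \frac{1}{2} + \frac{1 \cdot 2 + 2}{4} = \frac{1}{2} + \frac{2 + 2}{4} = \frac{1}{2} + \frac{1}{4} \cdot 4 = \frac{1}{2} + 1 = \frac{3}{2} \approx 1.5$)
$M{\left(u \right)} = \frac{5}{2} - \frac{5 u}{2}$ ($M{\left(u \right)} = \left(u - 1\right) \left(-4 + \frac{3}{2}\right) = \left(-1 + u\right) \left(- \frac{5}{2}\right) = \frac{5}{2} - \frac{5 u}{2}$)
$- 112 \left(128 + M{\left(6 \right)}\right) = - 112 \left(128 + \left(\frac{5}{2} - 15\right)\right) = - 112 \left(128 - \frac{25}{2}\right) = \left(-112\right) \frac{231}{2} = -12936$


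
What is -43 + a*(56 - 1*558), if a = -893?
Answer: 448243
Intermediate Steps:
-43 + a*(56 - 1*558) = -43 - 893*(56 - 1*558) = -43 - 893*(56 - 558) = -43 - 893*(-502) = -43 + 448286 = 448243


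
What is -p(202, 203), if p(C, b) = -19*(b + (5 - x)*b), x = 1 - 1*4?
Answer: 34713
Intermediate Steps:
x = -3 (x = 1 - 4 = -3)
p(C, b) = -171*b (p(C, b) = -19*(b + (5 - 1*(-3))*b) = -19*(b + (5 + 3)*b) = -19*(b + 8*b) = -171*b)
-p(202, 203) = -(-171)*203 = -1*(-34713) = 34713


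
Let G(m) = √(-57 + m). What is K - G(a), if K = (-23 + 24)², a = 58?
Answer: 0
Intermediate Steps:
K = 1 (K = 1² = 1)
K - G(a) = 1 - √(-57 + 58) = 1 - √1 = 1 - 1*1 = 1 - 1 = 0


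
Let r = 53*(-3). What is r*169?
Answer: -26871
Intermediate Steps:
r = -159
r*169 = -159*169 = -26871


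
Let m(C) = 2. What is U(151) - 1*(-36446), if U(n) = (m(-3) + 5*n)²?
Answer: 609495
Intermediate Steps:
U(n) = (2 + 5*n)²
U(151) - 1*(-36446) = (2 + 5*151)² - 1*(-36446) = (2 + 755)² + 36446 = 757² + 36446 = 573049 + 36446 = 609495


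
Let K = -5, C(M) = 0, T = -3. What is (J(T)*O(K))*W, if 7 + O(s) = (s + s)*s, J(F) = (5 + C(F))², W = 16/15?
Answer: 3440/3 ≈ 1146.7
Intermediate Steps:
W = 16/15 (W = 16*(1/15) = 16/15 ≈ 1.0667)
J(F) = 25 (J(F) = (5 + 0)² = 5² = 25)
O(s) = -7 + 2*s² (O(s) = -7 + (s + s)*s = -7 + (2*s)*s = -7 + 2*s²)
(J(T)*O(K))*W = (25*(-7 + 2*(-5)²))*(16/15) = (25*(-7 + 2*25))*(16/15) = (25*(-7 + 50))*(16/15) = (25*43)*(16/15) = 1075*(16/15) = 3440/3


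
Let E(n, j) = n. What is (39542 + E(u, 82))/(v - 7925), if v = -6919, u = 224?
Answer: -19883/7422 ≈ -2.6789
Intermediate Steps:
(39542 + E(u, 82))/(v - 7925) = (39542 + 224)/(-6919 - 7925) = 39766/(-14844) = 39766*(-1/14844) = -19883/7422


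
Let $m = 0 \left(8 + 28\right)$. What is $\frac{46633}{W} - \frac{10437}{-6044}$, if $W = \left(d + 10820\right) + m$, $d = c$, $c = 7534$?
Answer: $\frac{236705275}{55465788} \approx 4.2676$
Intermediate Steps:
$m = 0$ ($m = 0 \cdot 36 = 0$)
$d = 7534$
$W = 18354$ ($W = \left(7534 + 10820\right) + 0 = 18354 + 0 = 18354$)
$\frac{46633}{W} - \frac{10437}{-6044} = \frac{46633}{18354} - \frac{10437}{-6044} = 46633 \cdot \frac{1}{18354} - - \frac{10437}{6044} = \frac{46633}{18354} + \frac{10437}{6044} = \frac{236705275}{55465788}$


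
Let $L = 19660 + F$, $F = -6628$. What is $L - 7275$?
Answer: $5757$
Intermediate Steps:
$L = 13032$ ($L = 19660 - 6628 = 13032$)
$L - 7275 = 13032 - 7275 = 5757$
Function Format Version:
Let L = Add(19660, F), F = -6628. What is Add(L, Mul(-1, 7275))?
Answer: 5757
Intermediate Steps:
L = 13032 (L = Add(19660, -6628) = 13032)
Add(L, Mul(-1, 7275)) = Add(13032, Mul(-1, 7275)) = Add(13032, -7275) = 5757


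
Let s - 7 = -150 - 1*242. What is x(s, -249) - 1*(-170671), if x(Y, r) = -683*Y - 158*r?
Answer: 472968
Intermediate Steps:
s = -385 (s = 7 + (-150 - 1*242) = 7 + (-150 - 242) = 7 - 392 = -385)
x(s, -249) - 1*(-170671) = (-683*(-385) - 158*(-249)) - 1*(-170671) = (262955 + 39342) + 170671 = 302297 + 170671 = 472968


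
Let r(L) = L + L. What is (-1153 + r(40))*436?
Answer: -467828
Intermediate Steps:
r(L) = 2*L
(-1153 + r(40))*436 = (-1153 + 2*40)*436 = (-1153 + 80)*436 = -1073*436 = -467828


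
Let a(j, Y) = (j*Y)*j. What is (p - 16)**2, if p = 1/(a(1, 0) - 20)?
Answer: 103041/400 ≈ 257.60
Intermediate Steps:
a(j, Y) = Y*j**2 (a(j, Y) = (Y*j)*j = Y*j**2)
p = -1/20 (p = 1/(0*1**2 - 20) = 1/(0*1 - 20) = 1/(0 - 20) = 1/(-20) = -1/20 ≈ -0.050000)
(p - 16)**2 = (-1/20 - 16)**2 = (-321/20)**2 = 103041/400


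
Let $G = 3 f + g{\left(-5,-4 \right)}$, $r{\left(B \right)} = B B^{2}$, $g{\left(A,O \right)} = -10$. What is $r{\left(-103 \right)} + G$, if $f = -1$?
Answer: $-1092740$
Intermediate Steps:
$r{\left(B \right)} = B^{3}$
$G = -13$ ($G = 3 \left(-1\right) - 10 = -3 - 10 = -13$)
$r{\left(-103 \right)} + G = \left(-103\right)^{3} - 13 = -1092727 - 13 = -1092740$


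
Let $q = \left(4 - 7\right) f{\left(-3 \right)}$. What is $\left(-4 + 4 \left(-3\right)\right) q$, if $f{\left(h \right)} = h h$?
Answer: $432$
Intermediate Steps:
$f{\left(h \right)} = h^{2}$
$q = -27$ ($q = \left(4 - 7\right) \left(-3\right)^{2} = \left(-3\right) 9 = -27$)
$\left(-4 + 4 \left(-3\right)\right) q = \left(-4 + 4 \left(-3\right)\right) \left(-27\right) = \left(-4 - 12\right) \left(-27\right) = \left(-16\right) \left(-27\right) = 432$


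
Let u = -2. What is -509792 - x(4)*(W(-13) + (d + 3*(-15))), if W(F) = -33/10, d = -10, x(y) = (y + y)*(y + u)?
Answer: -2544296/5 ≈ -5.0886e+5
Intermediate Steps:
x(y) = 2*y*(-2 + y) (x(y) = (y + y)*(y - 2) = (2*y)*(-2 + y) = 2*y*(-2 + y))
W(F) = -33/10 (W(F) = -33*⅒ = -33/10)
-509792 - x(4)*(W(-13) + (d + 3*(-15))) = -509792 - 2*4*(-2 + 4)*(-33/10 + (-10 + 3*(-15))) = -509792 - 2*4*2*(-33/10 + (-10 - 45)) = -509792 - 16*(-33/10 - 55) = -509792 - 16*(-583)/10 = -509792 - 1*(-4664/5) = -509792 + 4664/5 = -2544296/5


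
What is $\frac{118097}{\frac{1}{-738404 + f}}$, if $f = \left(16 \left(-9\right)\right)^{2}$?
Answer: $-84754437796$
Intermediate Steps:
$f = 20736$ ($f = \left(-144\right)^{2} = 20736$)
$\frac{118097}{\frac{1}{-738404 + f}} = \frac{118097}{\frac{1}{-738404 + 20736}} = \frac{118097}{\frac{1}{-717668}} = \frac{118097}{- \frac{1}{717668}} = 118097 \left(-717668\right) = -84754437796$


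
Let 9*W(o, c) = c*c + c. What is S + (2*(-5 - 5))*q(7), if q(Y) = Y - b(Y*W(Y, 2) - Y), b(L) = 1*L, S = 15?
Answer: -515/3 ≈ -171.67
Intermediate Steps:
W(o, c) = c/9 + c**2/9 (W(o, c) = (c*c + c)/9 = (c**2 + c)/9 = (c + c**2)/9 = c/9 + c**2/9)
b(L) = L
q(Y) = 4*Y/3 (q(Y) = Y - (Y*((1/9)*2*(1 + 2)) - Y) = Y - (Y*((1/9)*2*3) - Y) = Y - (Y*(2/3) - Y) = Y - (2*Y/3 - Y) = Y - (-1)*Y/3 = Y + Y/3 = 4*Y/3)
S + (2*(-5 - 5))*q(7) = 15 + (2*(-5 - 5))*((4/3)*7) = 15 + (2*(-10))*(28/3) = 15 - 20*28/3 = 15 - 560/3 = -515/3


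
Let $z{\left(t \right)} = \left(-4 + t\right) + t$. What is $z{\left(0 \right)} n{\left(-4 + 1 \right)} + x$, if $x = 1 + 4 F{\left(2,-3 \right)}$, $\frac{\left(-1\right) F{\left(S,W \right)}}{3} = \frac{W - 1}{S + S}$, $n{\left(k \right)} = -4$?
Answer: $29$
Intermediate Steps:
$F{\left(S,W \right)} = - \frac{3 \left(-1 + W\right)}{2 S}$ ($F{\left(S,W \right)} = - 3 \frac{W - 1}{S + S} = - 3 \frac{-1 + W}{2 S} = - \frac{3 \left(-1 + W\right)}{2 S}$)
$z{\left(t \right)} = -4 + 2 t$
$x = 13$ ($x = 1 + 4 \frac{3 \left(1 - -3\right)}{2 \cdot 2} = 1 + 4 \cdot \frac{3}{2} \cdot \frac{1}{2} \left(1 + 3\right) = 1 + 4 \cdot \frac{3}{2} \cdot \frac{1}{2} \cdot 4 = 1 + 4 \cdot 3 = 1 + 12 = 13$)
$z{\left(0 \right)} n{\left(-4 + 1 \right)} + x = \left(-4 + 2 \cdot 0\right) \left(-4\right) + 13 = \left(-4 + 0\right) \left(-4\right) + 13 = \left(-4\right) \left(-4\right) + 13 = 16 + 13 = 29$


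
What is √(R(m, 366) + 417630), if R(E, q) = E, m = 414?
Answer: 2*√104511 ≈ 646.56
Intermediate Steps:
√(R(m, 366) + 417630) = √(414 + 417630) = √418044 = 2*√104511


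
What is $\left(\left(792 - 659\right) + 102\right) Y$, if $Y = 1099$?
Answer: $258265$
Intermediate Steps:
$\left(\left(792 - 659\right) + 102\right) Y = \left(\left(792 - 659\right) + 102\right) 1099 = \left(133 + 102\right) 1099 = 235 \cdot 1099 = 258265$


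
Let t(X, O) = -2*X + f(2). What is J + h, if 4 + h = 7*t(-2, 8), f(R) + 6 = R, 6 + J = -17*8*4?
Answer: -554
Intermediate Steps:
J = -550 (J = -6 - 17*8*4 = -6 - 136*4 = -6 - 544 = -550)
f(R) = -6 + R
t(X, O) = -4 - 2*X (t(X, O) = -2*X + (-6 + 2) = -2*X - 4 = -4 - 2*X)
h = -4 (h = -4 + 7*(-4 - 2*(-2)) = -4 + 7*(-4 + 4) = -4 + 7*0 = -4 + 0 = -4)
J + h = -550 - 4 = -554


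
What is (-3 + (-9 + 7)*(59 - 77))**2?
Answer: 1089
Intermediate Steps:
(-3 + (-9 + 7)*(59 - 77))**2 = (-3 - 2*(-18))**2 = (-3 + 36)**2 = 33**2 = 1089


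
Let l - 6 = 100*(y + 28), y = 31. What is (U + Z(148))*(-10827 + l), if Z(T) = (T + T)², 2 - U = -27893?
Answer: -568429631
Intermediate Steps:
U = 27895 (U = 2 - 1*(-27893) = 2 + 27893 = 27895)
Z(T) = 4*T² (Z(T) = (2*T)² = 4*T²)
l = 5906 (l = 6 + 100*(31 + 28) = 6 + 100*59 = 6 + 5900 = 5906)
(U + Z(148))*(-10827 + l) = (27895 + 4*148²)*(-10827 + 5906) = (27895 + 4*21904)*(-4921) = (27895 + 87616)*(-4921) = 115511*(-4921) = -568429631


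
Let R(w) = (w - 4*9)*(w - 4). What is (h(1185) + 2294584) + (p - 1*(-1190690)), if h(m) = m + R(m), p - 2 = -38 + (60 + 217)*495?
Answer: 4980507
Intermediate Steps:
p = 137079 (p = 2 + (-38 + (60 + 217)*495) = 2 + (-38 + 277*495) = 2 + (-38 + 137115) = 2 + 137077 = 137079)
R(w) = (-36 + w)*(-4 + w) (R(w) = (w - 36)*(-4 + w) = (-36 + w)*(-4 + w))
h(m) = 144 + m**2 - 39*m (h(m) = m + (144 + m**2 - 40*m) = 144 + m**2 - 39*m)
(h(1185) + 2294584) + (p - 1*(-1190690)) = ((144 + 1185**2 - 39*1185) + 2294584) + (137079 - 1*(-1190690)) = ((144 + 1404225 - 46215) + 2294584) + (137079 + 1190690) = (1358154 + 2294584) + 1327769 = 3652738 + 1327769 = 4980507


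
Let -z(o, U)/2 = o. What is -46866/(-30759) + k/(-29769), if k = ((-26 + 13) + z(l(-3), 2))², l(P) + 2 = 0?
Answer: 154740275/101740519 ≈ 1.5209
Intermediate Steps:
l(P) = -2 (l(P) = -2 + 0 = -2)
z(o, U) = -2*o
k = 81 (k = ((-26 + 13) - 2*(-2))² = (-13 + 4)² = (-9)² = 81)
-46866/(-30759) + k/(-29769) = -46866/(-30759) + 81/(-29769) = -46866*(-1/30759) + 81*(-1/29769) = 15622/10253 - 27/9923 = 154740275/101740519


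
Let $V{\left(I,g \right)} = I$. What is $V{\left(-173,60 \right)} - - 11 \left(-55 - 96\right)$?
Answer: $-1834$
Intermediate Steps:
$V{\left(-173,60 \right)} - - 11 \left(-55 - 96\right) = -173 - - 11 \left(-55 - 96\right) = -173 - \left(-11\right) \left(-151\right) = -173 - 1661 = -1834$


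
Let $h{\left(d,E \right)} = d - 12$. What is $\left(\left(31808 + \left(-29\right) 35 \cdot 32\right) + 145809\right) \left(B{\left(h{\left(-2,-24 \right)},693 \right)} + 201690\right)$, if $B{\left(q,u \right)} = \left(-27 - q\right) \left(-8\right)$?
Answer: $29287775778$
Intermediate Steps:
$h{\left(d,E \right)} = -12 + d$ ($h{\left(d,E \right)} = d - 12 = -12 + d$)
$B{\left(q,u \right)} = 216 + 8 q$
$\left(\left(31808 + \left(-29\right) 35 \cdot 32\right) + 145809\right) \left(B{\left(h{\left(-2,-24 \right)},693 \right)} + 201690\right) = \left(\left(31808 + \left(-29\right) 35 \cdot 32\right) + 145809\right) \left(\left(216 + 8 \left(-12 - 2\right)\right) + 201690\right) = \left(\left(31808 - 32480\right) + 145809\right) \left(\left(216 + 8 \left(-14\right)\right) + 201690\right) = \left(\left(31808 - 32480\right) + 145809\right) \left(\left(216 - 112\right) + 201690\right) = \left(-672 + 145809\right) \left(104 + 201690\right) = 145137 \cdot 201794 = 29287775778$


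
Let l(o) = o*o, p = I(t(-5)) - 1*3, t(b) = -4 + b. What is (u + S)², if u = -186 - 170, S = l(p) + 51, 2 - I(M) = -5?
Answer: 83521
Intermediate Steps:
I(M) = 7 (I(M) = 2 - 1*(-5) = 2 + 5 = 7)
p = 4 (p = 7 - 1*3 = 7 - 3 = 4)
l(o) = o²
S = 67 (S = 4² + 51 = 16 + 51 = 67)
u = -356
(u + S)² = (-356 + 67)² = (-289)² = 83521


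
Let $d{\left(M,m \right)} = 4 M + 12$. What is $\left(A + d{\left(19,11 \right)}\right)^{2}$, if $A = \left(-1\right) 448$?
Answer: $129600$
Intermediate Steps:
$d{\left(M,m \right)} = 12 + 4 M$
$A = -448$
$\left(A + d{\left(19,11 \right)}\right)^{2} = \left(-448 + \left(12 + 4 \cdot 19\right)\right)^{2} = \left(-448 + \left(12 + 76\right)\right)^{2} = \left(-448 + 88\right)^{2} = \left(-360\right)^{2} = 129600$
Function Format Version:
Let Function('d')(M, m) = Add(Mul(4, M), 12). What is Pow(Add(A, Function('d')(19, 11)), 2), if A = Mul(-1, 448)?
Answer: 129600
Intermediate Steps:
Function('d')(M, m) = Add(12, Mul(4, M))
A = -448
Pow(Add(A, Function('d')(19, 11)), 2) = Pow(Add(-448, Add(12, Mul(4, 19))), 2) = Pow(Add(-448, Add(12, 76)), 2) = Pow(Add(-448, 88), 2) = Pow(-360, 2) = 129600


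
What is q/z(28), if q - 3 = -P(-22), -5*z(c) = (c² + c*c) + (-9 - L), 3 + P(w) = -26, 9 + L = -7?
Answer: -32/315 ≈ -0.10159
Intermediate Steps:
L = -16 (L = -9 - 7 = -16)
P(w) = -29 (P(w) = -3 - 26 = -29)
z(c) = -7/5 - 2*c²/5 (z(c) = -((c² + c*c) + (-9 - 1*(-16)))/5 = -((c² + c²) + (-9 + 16))/5 = -(2*c² + 7)/5 = -(7 + 2*c²)/5 = -7/5 - 2*c²/5)
q = 32 (q = 3 - 1*(-29) = 3 + 29 = 32)
q/z(28) = 32/(-7/5 - ⅖*28²) = 32/(-7/5 - ⅖*784) = 32/(-7/5 - 1568/5) = 32/(-315) = 32*(-1/315) = -32/315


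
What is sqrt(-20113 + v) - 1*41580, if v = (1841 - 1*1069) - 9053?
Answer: -41580 + I*sqrt(28394) ≈ -41580.0 + 168.51*I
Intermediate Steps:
v = -8281 (v = (1841 - 1069) - 9053 = 772 - 9053 = -8281)
sqrt(-20113 + v) - 1*41580 = sqrt(-20113 - 8281) - 1*41580 = sqrt(-28394) - 41580 = I*sqrt(28394) - 41580 = -41580 + I*sqrt(28394)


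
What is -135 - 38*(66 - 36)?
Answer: -1275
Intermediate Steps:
-135 - 38*(66 - 36) = -135 - 38*30 = -135 - 1140 = -1275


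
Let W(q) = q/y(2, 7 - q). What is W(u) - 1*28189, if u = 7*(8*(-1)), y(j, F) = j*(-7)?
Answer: -28185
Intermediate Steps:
y(j, F) = -7*j
u = -56 (u = 7*(-8) = -56)
W(q) = -q/14 (W(q) = q/((-7*2)) = q/(-14) = q*(-1/14) = -q/14)
W(u) - 1*28189 = -1/14*(-56) - 1*28189 = 4 - 28189 = -28185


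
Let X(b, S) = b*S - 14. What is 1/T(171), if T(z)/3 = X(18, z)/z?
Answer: 57/3064 ≈ 0.018603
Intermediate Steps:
X(b, S) = -14 + S*b (X(b, S) = S*b - 14 = -14 + S*b)
T(z) = 3*(-14 + 18*z)/z (T(z) = 3*((-14 + z*18)/z) = 3*((-14 + 18*z)/z) = 3*(-14 + 18*z)/z)
1/T(171) = 1/(54 - 42/171) = 1/(54 - 42*1/171) = 1/(54 - 14/57) = 1/(3064/57) = 57/3064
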